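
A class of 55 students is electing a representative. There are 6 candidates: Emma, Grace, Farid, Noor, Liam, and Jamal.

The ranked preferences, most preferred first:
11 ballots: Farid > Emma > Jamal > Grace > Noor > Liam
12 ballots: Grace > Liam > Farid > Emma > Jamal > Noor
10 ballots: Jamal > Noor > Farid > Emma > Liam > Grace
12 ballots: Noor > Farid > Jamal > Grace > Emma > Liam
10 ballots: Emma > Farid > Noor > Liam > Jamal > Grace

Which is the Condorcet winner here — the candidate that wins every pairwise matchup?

Farid

Farid vs Emma: 45–10
Farid vs Grace: 43–12
Farid vs Noor: 33–22
Farid vs Liam: 43–12
Farid vs Jamal: 45–10
Farid beats every other candidate.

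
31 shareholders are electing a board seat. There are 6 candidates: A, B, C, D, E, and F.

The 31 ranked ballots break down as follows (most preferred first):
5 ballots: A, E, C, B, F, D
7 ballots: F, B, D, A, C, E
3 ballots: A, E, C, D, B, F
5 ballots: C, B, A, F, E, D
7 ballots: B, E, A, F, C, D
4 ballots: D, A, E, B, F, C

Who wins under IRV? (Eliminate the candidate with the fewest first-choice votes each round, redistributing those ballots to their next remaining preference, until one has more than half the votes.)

Round 1: A 8, B 7, C 5, D 4, E 0, F 7. E eliminated.
Round 2: A 8, B 7, C 5, D 4, F 7. D eliminated.
Round 3: A 12, B 7, C 5, F 7. C eliminated.
Round 4: A 12, B 12, F 7. F eliminated.
Round 5: A 12, B 19. B has a majority (≥16).

B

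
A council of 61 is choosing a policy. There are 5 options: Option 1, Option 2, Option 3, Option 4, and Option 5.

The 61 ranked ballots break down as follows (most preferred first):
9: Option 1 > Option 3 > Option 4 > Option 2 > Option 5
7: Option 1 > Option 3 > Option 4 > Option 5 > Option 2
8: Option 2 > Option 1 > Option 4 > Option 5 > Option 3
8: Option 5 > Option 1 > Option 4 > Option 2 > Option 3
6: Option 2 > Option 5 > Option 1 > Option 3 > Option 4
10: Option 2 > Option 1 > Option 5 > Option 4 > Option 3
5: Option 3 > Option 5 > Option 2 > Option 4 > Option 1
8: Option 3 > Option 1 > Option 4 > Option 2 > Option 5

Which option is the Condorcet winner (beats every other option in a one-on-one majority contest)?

Option 1

Option 1 vs Option 2: 32–29
Option 1 vs Option 3: 48–13
Option 1 vs Option 4: 56–5
Option 1 vs Option 5: 42–19
Option 1 beats every other option.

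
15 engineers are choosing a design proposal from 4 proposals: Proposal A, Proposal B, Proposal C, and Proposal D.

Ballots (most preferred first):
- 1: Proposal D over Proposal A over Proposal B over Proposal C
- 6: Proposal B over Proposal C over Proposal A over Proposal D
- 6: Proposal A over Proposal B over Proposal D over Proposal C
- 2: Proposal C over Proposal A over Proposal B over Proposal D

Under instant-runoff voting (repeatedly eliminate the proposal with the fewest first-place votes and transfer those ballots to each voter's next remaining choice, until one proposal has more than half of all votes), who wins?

Round 1: Proposal A 6, Proposal B 6, Proposal C 2, Proposal D 1. Proposal D eliminated.
Round 2: Proposal A 7, Proposal B 6, Proposal C 2. Proposal C eliminated.
Round 3: Proposal A 9, Proposal B 6. Proposal A has a majority (≥8).

Proposal A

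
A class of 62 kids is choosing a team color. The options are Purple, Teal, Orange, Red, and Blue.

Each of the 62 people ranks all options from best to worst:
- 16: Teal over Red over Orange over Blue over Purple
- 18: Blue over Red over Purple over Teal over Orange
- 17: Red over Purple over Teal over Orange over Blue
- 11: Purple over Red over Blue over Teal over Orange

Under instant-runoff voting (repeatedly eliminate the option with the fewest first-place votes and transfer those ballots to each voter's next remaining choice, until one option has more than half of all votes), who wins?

Round 1: Purple 11, Teal 16, Orange 0, Red 17, Blue 18. Orange eliminated.
Round 2: Purple 11, Teal 16, Red 17, Blue 18. Purple eliminated.
Round 3: Teal 16, Red 28, Blue 18. Teal eliminated.
Round 4: Red 44, Blue 18. Red has a majority (≥32).

Red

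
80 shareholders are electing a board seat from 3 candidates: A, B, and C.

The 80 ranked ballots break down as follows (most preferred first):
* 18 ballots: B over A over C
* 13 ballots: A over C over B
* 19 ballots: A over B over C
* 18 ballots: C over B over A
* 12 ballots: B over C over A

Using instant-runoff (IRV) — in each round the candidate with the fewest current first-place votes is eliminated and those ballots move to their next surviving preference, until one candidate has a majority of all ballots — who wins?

Round 1: A 32, B 30, C 18. C eliminated.
Round 2: A 32, B 48. B has a majority (≥41).

B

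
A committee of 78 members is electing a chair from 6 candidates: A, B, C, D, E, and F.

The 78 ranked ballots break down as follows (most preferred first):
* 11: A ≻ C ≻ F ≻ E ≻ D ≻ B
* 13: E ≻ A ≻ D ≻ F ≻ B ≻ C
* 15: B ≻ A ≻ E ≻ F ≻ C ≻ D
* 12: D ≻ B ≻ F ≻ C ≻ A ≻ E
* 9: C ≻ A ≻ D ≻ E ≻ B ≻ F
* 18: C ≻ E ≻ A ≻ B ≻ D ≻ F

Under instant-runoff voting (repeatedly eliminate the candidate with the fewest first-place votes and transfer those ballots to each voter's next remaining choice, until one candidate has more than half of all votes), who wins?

B

Round 1: A 11, B 15, C 27, D 12, E 13, F 0. F eliminated.
Round 2: A 11, B 15, C 27, D 12, E 13. A eliminated.
Round 3: B 15, C 38, D 12, E 13. D eliminated.
Round 4: B 27, C 38, E 13. E eliminated.
Round 5: B 40, C 38. B has a majority (≥40).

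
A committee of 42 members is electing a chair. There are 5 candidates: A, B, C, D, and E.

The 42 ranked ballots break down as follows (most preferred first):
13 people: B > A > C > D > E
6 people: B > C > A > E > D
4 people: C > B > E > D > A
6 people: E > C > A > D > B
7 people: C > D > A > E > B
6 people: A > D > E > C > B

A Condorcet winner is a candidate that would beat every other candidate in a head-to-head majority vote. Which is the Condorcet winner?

C vs A: 23–19
C vs B: 23–19
C vs D: 36–6
C vs E: 30–12
C beats every other candidate.

C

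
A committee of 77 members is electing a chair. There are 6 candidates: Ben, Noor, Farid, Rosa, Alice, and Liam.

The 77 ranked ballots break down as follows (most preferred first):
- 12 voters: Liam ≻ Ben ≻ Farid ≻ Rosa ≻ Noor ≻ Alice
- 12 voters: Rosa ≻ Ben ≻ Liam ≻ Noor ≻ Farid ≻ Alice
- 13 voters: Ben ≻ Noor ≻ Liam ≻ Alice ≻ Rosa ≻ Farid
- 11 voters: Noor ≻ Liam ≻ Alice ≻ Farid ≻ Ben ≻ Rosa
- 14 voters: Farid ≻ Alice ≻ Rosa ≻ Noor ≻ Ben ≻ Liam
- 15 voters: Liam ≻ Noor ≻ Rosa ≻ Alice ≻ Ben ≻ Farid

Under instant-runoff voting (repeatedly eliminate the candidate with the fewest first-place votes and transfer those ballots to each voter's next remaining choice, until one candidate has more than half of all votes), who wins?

Round 1: Ben 13, Noor 11, Farid 14, Rosa 12, Alice 0, Liam 27. Alice eliminated.
Round 2: Ben 13, Noor 11, Farid 14, Rosa 12, Liam 27. Noor eliminated.
Round 3: Ben 13, Farid 14, Rosa 12, Liam 38. Rosa eliminated.
Round 4: Ben 25, Farid 14, Liam 38. Farid eliminated.
Round 5: Ben 39, Liam 38. Ben has a majority (≥39).

Ben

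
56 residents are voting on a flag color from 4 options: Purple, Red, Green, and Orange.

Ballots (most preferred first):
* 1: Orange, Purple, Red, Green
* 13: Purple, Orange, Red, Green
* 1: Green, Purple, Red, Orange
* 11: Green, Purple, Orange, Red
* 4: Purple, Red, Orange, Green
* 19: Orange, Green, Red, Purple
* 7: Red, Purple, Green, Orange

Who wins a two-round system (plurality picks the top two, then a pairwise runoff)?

Round 1 first-place votes: Purple 17, Red 7, Green 12, Orange 20. Orange and Purple advance.
Runoff: Orange is ranked above Purple on 20 ballots, Purple above Orange on 36.

Purple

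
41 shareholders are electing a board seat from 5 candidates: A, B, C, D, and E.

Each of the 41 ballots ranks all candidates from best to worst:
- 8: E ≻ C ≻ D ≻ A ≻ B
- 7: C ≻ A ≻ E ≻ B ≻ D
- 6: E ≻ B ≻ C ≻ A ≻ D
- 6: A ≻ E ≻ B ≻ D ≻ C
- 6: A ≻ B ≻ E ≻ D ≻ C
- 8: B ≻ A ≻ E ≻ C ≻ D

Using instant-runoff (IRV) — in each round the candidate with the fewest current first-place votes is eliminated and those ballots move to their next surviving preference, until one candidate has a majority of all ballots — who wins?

Round 1: A 12, B 8, C 7, D 0, E 14. D eliminated.
Round 2: A 12, B 8, C 7, E 14. C eliminated.
Round 3: A 19, B 8, E 14. B eliminated.
Round 4: A 27, E 14. A has a majority (≥21).

A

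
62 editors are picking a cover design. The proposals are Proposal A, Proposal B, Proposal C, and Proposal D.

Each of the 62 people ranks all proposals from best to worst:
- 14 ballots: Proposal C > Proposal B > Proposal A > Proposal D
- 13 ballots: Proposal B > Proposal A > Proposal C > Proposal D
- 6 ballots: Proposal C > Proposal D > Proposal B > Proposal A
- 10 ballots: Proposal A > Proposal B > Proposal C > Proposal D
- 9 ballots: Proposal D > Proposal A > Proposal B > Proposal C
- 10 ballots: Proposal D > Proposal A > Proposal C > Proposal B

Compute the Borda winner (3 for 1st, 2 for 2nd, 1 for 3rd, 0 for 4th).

Proposal A: 14×1 + 13×2 + 6×0 + 10×3 + 9×2 + 10×2 = 108
Proposal B: 14×2 + 13×3 + 6×1 + 10×2 + 9×1 + 10×0 = 102
Proposal C: 14×3 + 13×1 + 6×3 + 10×1 + 9×0 + 10×1 = 93
Proposal D: 14×0 + 13×0 + 6×2 + 10×0 + 9×3 + 10×3 = 69

Proposal A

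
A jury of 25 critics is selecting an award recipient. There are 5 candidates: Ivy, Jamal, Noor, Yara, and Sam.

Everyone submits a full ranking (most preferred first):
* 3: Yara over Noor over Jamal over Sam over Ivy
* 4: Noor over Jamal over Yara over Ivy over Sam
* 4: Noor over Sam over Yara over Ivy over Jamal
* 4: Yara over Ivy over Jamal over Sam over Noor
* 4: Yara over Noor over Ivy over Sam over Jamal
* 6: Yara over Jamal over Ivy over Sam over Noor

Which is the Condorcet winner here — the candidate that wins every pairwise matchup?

Yara

Yara vs Ivy: 25–0
Yara vs Jamal: 21–4
Yara vs Noor: 17–8
Yara vs Sam: 21–4
Yara beats every other candidate.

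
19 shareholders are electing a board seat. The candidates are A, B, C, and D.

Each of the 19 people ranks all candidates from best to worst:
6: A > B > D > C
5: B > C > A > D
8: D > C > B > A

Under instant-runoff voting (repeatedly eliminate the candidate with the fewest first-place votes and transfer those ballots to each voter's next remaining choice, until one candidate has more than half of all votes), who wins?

Round 1: A 6, B 5, C 0, D 8. C eliminated.
Round 2: A 6, B 5, D 8. B eliminated.
Round 3: A 11, D 8. A has a majority (≥10).

A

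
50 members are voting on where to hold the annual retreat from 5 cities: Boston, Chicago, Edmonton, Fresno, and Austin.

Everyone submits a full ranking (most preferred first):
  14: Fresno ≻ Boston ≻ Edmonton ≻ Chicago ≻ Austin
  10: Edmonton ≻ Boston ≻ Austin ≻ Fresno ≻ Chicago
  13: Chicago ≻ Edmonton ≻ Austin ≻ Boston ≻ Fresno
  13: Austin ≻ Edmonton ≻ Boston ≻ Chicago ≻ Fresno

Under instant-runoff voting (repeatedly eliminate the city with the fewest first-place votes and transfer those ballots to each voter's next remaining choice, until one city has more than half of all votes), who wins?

Austin

Round 1: Boston 0, Chicago 13, Edmonton 10, Fresno 14, Austin 13. Boston eliminated.
Round 2: Chicago 13, Edmonton 10, Fresno 14, Austin 13. Edmonton eliminated.
Round 3: Chicago 13, Fresno 14, Austin 23. Chicago eliminated.
Round 4: Fresno 14, Austin 36. Austin has a majority (≥26).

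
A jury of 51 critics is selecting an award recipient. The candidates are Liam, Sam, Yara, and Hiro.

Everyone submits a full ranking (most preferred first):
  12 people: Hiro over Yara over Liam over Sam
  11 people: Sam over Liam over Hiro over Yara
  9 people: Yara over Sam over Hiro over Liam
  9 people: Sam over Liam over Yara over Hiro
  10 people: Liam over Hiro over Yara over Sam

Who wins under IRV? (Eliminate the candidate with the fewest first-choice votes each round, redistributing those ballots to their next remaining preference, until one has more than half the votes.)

Round 1: Liam 10, Sam 20, Yara 9, Hiro 12. Yara eliminated.
Round 2: Liam 10, Sam 29, Hiro 12. Sam has a majority (≥26).

Sam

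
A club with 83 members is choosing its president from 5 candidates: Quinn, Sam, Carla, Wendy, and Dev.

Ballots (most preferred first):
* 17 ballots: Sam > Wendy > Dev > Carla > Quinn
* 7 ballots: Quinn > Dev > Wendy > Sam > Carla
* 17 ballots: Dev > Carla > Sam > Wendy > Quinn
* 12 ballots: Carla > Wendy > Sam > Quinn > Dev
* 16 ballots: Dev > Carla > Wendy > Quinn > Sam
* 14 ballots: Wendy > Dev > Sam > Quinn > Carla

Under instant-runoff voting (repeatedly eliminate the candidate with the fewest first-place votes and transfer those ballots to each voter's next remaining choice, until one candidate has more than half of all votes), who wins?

Round 1: Quinn 7, Sam 17, Carla 12, Wendy 14, Dev 33. Quinn eliminated.
Round 2: Sam 17, Carla 12, Wendy 14, Dev 40. Carla eliminated.
Round 3: Sam 17, Wendy 26, Dev 40. Sam eliminated.
Round 4: Wendy 43, Dev 40. Wendy has a majority (≥42).

Wendy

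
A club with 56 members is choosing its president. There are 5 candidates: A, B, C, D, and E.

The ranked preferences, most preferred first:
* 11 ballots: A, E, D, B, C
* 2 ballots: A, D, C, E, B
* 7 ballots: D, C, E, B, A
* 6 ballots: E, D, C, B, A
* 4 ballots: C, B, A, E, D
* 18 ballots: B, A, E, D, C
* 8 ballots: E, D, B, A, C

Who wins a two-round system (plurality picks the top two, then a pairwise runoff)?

Round 1 first-place votes: A 13, B 18, C 4, D 7, E 14. B and E advance.
Runoff: B is ranked above E on 22 ballots, E above B on 34.

E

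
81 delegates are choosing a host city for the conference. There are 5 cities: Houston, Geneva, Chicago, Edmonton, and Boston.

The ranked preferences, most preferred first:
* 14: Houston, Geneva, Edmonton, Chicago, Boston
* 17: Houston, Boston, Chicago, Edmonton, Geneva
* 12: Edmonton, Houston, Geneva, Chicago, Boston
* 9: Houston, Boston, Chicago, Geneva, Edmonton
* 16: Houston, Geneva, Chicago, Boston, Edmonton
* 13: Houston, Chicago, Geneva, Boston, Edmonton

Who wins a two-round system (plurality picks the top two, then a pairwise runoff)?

Round 1 first-place votes: Houston 69, Geneva 0, Chicago 0, Edmonton 12, Boston 0. Houston and Edmonton advance.
Runoff: Houston is ranked above Edmonton on 69 ballots, Edmonton above Houston on 12.

Houston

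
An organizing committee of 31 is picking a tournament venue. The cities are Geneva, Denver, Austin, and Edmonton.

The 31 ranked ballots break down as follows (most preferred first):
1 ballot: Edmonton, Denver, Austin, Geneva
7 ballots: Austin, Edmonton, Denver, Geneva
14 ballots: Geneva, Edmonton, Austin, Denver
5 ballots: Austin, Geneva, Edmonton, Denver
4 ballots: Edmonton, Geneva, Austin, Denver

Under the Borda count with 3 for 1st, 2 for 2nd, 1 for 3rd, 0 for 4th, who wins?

Geneva: 1×0 + 7×0 + 14×3 + 5×2 + 4×2 = 60
Denver: 1×2 + 7×1 + 14×0 + 5×0 + 4×0 = 9
Austin: 1×1 + 7×3 + 14×1 + 5×3 + 4×1 = 55
Edmonton: 1×3 + 7×2 + 14×2 + 5×1 + 4×3 = 62

Edmonton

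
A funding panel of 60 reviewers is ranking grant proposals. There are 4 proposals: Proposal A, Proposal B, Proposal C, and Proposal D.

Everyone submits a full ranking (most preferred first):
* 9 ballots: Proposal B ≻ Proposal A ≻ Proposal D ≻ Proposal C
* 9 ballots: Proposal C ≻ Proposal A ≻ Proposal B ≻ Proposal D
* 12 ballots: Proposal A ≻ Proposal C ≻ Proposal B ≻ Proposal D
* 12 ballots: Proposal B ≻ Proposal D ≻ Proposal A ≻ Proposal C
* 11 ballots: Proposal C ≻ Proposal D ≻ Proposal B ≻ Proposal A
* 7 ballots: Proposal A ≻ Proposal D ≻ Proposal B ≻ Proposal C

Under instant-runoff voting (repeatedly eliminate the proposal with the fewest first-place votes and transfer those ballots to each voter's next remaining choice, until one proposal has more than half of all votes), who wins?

Proposal C

Round 1: Proposal A 19, Proposal B 21, Proposal C 20, Proposal D 0. Proposal D eliminated.
Round 2: Proposal A 19, Proposal B 21, Proposal C 20. Proposal A eliminated.
Round 3: Proposal B 28, Proposal C 32. Proposal C has a majority (≥31).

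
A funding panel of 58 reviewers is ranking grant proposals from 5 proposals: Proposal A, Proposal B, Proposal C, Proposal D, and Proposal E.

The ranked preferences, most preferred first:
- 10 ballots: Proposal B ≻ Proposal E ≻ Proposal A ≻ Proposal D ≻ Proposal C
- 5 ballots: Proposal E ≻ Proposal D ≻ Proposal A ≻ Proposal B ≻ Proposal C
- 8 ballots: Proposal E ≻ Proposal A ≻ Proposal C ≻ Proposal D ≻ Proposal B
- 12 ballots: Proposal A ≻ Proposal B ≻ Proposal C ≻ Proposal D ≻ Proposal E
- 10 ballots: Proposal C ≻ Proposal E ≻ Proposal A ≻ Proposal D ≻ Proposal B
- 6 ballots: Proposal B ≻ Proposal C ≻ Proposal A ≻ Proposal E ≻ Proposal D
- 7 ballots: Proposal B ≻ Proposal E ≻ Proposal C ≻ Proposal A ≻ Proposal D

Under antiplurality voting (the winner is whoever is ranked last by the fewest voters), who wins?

Last-place votes: Proposal A 0, Proposal B 18, Proposal C 15, Proposal D 13, Proposal E 12.

Proposal A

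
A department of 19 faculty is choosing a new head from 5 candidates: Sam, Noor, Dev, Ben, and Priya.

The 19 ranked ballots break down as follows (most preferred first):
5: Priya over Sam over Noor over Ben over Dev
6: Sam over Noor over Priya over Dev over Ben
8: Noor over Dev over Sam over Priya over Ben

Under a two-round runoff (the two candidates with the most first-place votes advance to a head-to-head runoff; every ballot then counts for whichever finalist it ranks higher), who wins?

Round 1 first-place votes: Sam 6, Noor 8, Dev 0, Ben 0, Priya 5. Noor and Sam advance.
Runoff: Noor is ranked above Sam on 8 ballots, Sam above Noor on 11.

Sam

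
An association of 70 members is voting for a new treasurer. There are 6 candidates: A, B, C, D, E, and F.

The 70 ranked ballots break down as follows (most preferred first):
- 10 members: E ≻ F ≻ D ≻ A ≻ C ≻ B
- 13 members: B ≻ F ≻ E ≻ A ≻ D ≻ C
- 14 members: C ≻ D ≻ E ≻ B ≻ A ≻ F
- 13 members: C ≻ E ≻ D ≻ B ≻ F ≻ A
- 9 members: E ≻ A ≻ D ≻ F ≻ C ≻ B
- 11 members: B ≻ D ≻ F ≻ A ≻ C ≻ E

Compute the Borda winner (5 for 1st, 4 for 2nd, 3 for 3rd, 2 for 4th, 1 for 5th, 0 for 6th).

A: 10×2 + 13×2 + 14×1 + 13×0 + 9×4 + 11×2 = 118
B: 10×0 + 13×5 + 14×2 + 13×2 + 9×0 + 11×5 = 174
C: 10×1 + 13×0 + 14×5 + 13×5 + 9×1 + 11×1 = 165
D: 10×3 + 13×1 + 14×4 + 13×3 + 9×3 + 11×4 = 209
E: 10×5 + 13×3 + 14×3 + 13×4 + 9×5 + 11×0 = 228
F: 10×4 + 13×4 + 14×0 + 13×1 + 9×2 + 11×3 = 156

E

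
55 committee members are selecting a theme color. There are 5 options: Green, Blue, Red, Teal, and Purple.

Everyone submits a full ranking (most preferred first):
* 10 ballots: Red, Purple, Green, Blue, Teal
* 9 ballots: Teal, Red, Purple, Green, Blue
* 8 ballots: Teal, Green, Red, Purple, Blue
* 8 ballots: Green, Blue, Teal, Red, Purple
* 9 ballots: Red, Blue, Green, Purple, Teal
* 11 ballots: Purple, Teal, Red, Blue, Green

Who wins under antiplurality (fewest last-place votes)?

Red

Last-place votes: Green 11, Blue 17, Red 0, Teal 19, Purple 8.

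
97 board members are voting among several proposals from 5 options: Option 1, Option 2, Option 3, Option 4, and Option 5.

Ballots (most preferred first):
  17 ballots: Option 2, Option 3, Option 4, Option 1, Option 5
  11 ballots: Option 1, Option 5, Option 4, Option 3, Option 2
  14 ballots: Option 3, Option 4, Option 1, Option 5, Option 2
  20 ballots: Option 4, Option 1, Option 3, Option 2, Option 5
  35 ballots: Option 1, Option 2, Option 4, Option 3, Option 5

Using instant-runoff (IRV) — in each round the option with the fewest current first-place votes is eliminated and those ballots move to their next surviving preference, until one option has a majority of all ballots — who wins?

Option 4

Round 1: Option 1 46, Option 2 17, Option 3 14, Option 4 20, Option 5 0. Option 5 eliminated.
Round 2: Option 1 46, Option 2 17, Option 3 14, Option 4 20. Option 3 eliminated.
Round 3: Option 1 46, Option 2 17, Option 4 34. Option 2 eliminated.
Round 4: Option 1 46, Option 4 51. Option 4 has a majority (≥49).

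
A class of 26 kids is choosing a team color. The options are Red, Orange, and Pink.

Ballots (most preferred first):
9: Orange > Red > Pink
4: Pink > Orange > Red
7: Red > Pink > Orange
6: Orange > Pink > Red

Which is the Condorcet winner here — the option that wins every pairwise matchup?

Orange vs Red: 19–7
Orange vs Pink: 15–11
Orange beats every other option.

Orange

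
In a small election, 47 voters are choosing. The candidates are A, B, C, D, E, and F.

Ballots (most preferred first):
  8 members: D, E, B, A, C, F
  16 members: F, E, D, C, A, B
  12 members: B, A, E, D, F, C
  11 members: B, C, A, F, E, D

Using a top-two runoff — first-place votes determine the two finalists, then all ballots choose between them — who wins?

B

Round 1 first-place votes: A 0, B 23, C 0, D 8, E 0, F 16. B and F advance.
Runoff: B is ranked above F on 31 ballots, F above B on 16.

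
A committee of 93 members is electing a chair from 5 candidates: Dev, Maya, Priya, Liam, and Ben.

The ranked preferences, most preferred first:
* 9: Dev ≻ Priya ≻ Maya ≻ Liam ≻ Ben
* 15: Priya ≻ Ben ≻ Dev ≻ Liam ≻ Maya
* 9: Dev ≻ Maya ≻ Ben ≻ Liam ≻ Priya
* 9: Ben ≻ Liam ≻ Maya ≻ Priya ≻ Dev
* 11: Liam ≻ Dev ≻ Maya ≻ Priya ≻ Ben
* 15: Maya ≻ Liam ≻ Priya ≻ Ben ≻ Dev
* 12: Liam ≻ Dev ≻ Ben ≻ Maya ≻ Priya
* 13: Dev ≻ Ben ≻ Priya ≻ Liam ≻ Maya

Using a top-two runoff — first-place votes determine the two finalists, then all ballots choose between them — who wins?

Round 1 first-place votes: Dev 31, Maya 15, Priya 15, Liam 23, Ben 9. Dev and Liam advance.
Runoff: Dev is ranked above Liam on 46 ballots, Liam above Dev on 47.

Liam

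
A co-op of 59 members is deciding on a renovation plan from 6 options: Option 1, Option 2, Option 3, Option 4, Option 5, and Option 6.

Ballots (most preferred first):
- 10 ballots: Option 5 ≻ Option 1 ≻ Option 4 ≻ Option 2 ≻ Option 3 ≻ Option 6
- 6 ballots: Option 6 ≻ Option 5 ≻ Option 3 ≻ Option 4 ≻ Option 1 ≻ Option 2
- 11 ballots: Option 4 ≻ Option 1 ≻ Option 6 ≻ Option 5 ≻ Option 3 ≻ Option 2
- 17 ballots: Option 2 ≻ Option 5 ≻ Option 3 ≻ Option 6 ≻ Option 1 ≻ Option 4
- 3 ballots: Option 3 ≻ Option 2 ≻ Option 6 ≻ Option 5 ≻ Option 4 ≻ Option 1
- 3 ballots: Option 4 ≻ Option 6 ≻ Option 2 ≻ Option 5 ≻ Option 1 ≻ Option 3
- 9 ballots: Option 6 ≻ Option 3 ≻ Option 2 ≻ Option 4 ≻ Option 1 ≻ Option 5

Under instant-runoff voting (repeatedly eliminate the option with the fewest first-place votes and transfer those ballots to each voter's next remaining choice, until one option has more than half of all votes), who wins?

Round 1: Option 1 0, Option 2 17, Option 3 3, Option 4 14, Option 5 10, Option 6 15. Option 1 eliminated.
Round 2: Option 2 17, Option 3 3, Option 4 14, Option 5 10, Option 6 15. Option 3 eliminated.
Round 3: Option 2 20, Option 4 14, Option 5 10, Option 6 15. Option 5 eliminated.
Round 4: Option 2 20, Option 4 24, Option 6 15. Option 6 eliminated.
Round 5: Option 2 29, Option 4 30. Option 4 has a majority (≥30).

Option 4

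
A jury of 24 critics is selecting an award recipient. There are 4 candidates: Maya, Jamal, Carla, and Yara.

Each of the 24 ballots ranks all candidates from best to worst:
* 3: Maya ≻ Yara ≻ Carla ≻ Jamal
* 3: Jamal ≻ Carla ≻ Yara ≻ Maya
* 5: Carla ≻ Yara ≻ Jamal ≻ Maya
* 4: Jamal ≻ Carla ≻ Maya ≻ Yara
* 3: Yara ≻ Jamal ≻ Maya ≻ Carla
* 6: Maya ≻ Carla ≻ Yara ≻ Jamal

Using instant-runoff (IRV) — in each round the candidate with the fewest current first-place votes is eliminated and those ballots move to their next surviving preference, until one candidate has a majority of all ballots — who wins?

Round 1: Maya 9, Jamal 7, Carla 5, Yara 3. Yara eliminated.
Round 2: Maya 9, Jamal 10, Carla 5. Carla eliminated.
Round 3: Maya 9, Jamal 15. Jamal has a majority (≥13).

Jamal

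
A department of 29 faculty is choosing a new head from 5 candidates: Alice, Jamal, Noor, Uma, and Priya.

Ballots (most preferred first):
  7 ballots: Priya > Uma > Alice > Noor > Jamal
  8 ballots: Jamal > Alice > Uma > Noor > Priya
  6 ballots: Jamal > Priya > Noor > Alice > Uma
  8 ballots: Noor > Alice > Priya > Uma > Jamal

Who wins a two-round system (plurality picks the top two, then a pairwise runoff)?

Noor

Round 1 first-place votes: Alice 0, Jamal 14, Noor 8, Uma 0, Priya 7. Jamal and Noor advance.
Runoff: Jamal is ranked above Noor on 14 ballots, Noor above Jamal on 15.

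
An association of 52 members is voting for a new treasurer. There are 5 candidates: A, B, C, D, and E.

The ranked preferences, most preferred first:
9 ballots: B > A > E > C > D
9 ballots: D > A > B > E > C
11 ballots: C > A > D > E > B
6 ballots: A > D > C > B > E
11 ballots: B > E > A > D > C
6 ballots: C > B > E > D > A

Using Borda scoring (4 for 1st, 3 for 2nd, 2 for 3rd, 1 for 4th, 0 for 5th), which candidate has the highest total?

A: 9×3 + 9×3 + 11×3 + 6×4 + 11×2 + 6×0 = 133
B: 9×4 + 9×2 + 11×0 + 6×1 + 11×4 + 6×3 = 122
C: 9×1 + 9×0 + 11×4 + 6×2 + 11×0 + 6×4 = 89
D: 9×0 + 9×4 + 11×2 + 6×3 + 11×1 + 6×1 = 93
E: 9×2 + 9×1 + 11×1 + 6×0 + 11×3 + 6×2 = 83

A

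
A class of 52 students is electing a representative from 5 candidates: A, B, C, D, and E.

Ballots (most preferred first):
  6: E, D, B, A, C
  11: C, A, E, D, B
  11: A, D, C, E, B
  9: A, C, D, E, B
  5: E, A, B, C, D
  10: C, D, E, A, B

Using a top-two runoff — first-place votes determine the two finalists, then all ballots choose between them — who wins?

Round 1 first-place votes: A 20, B 0, C 21, D 0, E 11. C and A advance.
Runoff: C is ranked above A on 21 ballots, A above C on 31.

A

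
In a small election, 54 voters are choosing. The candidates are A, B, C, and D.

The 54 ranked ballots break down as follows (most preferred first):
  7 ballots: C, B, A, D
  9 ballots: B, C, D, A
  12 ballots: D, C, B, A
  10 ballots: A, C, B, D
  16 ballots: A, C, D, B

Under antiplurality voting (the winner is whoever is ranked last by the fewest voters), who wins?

C

Last-place votes: A 21, B 16, C 0, D 17.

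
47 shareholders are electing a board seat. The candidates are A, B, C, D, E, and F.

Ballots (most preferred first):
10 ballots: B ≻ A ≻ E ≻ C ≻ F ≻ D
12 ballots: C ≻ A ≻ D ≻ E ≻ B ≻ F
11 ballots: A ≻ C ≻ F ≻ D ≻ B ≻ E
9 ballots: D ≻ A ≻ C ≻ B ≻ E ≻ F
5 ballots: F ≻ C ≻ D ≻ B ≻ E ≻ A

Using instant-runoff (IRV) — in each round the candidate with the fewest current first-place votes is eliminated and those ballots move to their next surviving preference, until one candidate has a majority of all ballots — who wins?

Round 1: A 11, B 10, C 12, D 9, E 0, F 5. E eliminated.
Round 2: A 11, B 10, C 12, D 9, F 5. F eliminated.
Round 3: A 11, B 10, C 17, D 9. D eliminated.
Round 4: A 20, B 10, C 17. B eliminated.
Round 5: A 30, C 17. A has a majority (≥24).

A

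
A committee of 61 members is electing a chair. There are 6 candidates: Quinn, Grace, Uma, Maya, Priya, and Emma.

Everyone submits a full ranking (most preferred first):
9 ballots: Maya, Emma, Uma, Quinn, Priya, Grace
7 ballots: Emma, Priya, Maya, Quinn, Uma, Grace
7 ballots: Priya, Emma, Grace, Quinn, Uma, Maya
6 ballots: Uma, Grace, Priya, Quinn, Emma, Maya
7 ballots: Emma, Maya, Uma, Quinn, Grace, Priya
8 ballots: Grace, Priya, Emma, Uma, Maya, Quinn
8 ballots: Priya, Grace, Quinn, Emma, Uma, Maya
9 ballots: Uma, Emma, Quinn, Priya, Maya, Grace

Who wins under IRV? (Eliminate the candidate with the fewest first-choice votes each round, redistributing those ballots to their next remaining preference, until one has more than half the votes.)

Emma

Round 1: Quinn 0, Grace 8, Uma 15, Maya 9, Priya 15, Emma 14. Quinn eliminated.
Round 2: Grace 8, Uma 15, Maya 9, Priya 15, Emma 14. Grace eliminated.
Round 3: Uma 15, Maya 9, Priya 23, Emma 14. Maya eliminated.
Round 4: Uma 15, Priya 23, Emma 23. Uma eliminated.
Round 5: Priya 29, Emma 32. Emma has a majority (≥31).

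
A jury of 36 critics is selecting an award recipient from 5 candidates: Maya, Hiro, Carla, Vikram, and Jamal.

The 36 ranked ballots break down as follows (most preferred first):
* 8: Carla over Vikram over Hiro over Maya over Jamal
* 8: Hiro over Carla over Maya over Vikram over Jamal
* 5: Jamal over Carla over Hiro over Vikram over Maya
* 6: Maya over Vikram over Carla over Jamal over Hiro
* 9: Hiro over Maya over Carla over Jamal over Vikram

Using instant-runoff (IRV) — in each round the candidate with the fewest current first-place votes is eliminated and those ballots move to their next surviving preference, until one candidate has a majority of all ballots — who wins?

Round 1: Maya 6, Hiro 17, Carla 8, Vikram 0, Jamal 5. Vikram eliminated.
Round 2: Maya 6, Hiro 17, Carla 8, Jamal 5. Jamal eliminated.
Round 3: Maya 6, Hiro 17, Carla 13. Maya eliminated.
Round 4: Hiro 17, Carla 19. Carla has a majority (≥19).

Carla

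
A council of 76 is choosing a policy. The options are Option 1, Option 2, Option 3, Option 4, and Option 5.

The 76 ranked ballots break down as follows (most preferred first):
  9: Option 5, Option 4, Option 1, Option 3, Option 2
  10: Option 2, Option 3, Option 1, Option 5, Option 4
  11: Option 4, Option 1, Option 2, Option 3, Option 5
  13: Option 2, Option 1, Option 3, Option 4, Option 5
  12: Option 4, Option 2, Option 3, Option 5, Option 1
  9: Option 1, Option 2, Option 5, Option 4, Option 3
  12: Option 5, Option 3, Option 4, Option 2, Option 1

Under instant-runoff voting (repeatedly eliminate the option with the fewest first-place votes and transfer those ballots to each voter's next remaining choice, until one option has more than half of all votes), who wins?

Option 4

Round 1: Option 1 9, Option 2 23, Option 3 0, Option 4 23, Option 5 21. Option 3 eliminated.
Round 2: Option 1 9, Option 2 23, Option 4 23, Option 5 21. Option 1 eliminated.
Round 3: Option 2 32, Option 4 23, Option 5 21. Option 5 eliminated.
Round 4: Option 2 32, Option 4 44. Option 4 has a majority (≥39).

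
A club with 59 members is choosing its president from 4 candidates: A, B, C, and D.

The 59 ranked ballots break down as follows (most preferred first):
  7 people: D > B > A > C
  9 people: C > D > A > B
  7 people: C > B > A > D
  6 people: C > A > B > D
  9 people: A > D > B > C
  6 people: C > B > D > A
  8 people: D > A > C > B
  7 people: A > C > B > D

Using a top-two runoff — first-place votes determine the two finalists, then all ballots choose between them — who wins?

Round 1 first-place votes: A 16, B 0, C 28, D 15. C and A advance.
Runoff: C is ranked above A on 28 ballots, A above C on 31.

A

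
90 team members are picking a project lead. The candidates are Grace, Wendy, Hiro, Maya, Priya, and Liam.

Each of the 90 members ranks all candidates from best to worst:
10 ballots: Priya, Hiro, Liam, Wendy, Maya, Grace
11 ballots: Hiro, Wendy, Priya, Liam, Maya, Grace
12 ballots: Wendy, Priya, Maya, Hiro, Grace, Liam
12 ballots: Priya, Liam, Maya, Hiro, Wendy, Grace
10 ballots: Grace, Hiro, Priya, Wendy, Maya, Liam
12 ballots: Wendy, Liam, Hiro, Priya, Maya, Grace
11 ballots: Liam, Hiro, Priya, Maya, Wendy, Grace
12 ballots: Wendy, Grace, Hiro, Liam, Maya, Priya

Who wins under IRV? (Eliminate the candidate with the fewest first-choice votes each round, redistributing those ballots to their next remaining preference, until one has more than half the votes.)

Round 1: Grace 10, Wendy 36, Hiro 11, Maya 0, Priya 22, Liam 11. Maya eliminated.
Round 2: Grace 10, Wendy 36, Hiro 11, Priya 22, Liam 11. Grace eliminated.
Round 3: Wendy 36, Hiro 21, Priya 22, Liam 11. Liam eliminated.
Round 4: Wendy 36, Hiro 32, Priya 22. Priya eliminated.
Round 5: Wendy 36, Hiro 54. Hiro has a majority (≥46).

Hiro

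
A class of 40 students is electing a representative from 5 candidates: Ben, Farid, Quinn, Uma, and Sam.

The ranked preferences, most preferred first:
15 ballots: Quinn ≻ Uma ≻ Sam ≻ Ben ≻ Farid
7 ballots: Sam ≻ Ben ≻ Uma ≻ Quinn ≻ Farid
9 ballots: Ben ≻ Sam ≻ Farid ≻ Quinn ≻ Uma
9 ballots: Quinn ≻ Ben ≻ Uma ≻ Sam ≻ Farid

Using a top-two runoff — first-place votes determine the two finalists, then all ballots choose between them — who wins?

Quinn

Round 1 first-place votes: Ben 9, Farid 0, Quinn 24, Uma 0, Sam 7. Quinn and Ben advance.
Runoff: Quinn is ranked above Ben on 24 ballots, Ben above Quinn on 16.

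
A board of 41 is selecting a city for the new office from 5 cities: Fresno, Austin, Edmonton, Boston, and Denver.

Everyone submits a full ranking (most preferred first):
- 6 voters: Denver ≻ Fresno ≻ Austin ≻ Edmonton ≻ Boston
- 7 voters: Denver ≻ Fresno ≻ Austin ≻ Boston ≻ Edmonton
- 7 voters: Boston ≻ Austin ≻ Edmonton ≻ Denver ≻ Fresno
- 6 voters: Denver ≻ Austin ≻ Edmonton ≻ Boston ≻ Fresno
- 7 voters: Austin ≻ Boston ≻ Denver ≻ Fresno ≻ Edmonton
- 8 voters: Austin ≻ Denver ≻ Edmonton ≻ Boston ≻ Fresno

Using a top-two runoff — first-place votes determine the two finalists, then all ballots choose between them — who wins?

Round 1 first-place votes: Fresno 0, Austin 15, Edmonton 0, Boston 7, Denver 19. Denver and Austin advance.
Runoff: Denver is ranked above Austin on 19 ballots, Austin above Denver on 22.

Austin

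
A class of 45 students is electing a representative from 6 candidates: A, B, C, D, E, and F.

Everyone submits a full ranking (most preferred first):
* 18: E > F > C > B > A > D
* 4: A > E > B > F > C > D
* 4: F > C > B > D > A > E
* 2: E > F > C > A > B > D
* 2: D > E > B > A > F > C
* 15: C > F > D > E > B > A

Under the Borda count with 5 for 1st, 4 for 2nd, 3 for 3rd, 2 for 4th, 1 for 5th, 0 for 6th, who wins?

F

A: 18×1 + 4×5 + 4×1 + 2×2 + 2×2 + 15×0 = 50
B: 18×2 + 4×3 + 4×3 + 2×1 + 2×3 + 15×1 = 83
C: 18×3 + 4×1 + 4×4 + 2×3 + 2×0 + 15×5 = 155
D: 18×0 + 4×0 + 4×2 + 2×0 + 2×5 + 15×3 = 63
E: 18×5 + 4×4 + 4×0 + 2×5 + 2×4 + 15×2 = 154
F: 18×4 + 4×2 + 4×5 + 2×4 + 2×1 + 15×4 = 170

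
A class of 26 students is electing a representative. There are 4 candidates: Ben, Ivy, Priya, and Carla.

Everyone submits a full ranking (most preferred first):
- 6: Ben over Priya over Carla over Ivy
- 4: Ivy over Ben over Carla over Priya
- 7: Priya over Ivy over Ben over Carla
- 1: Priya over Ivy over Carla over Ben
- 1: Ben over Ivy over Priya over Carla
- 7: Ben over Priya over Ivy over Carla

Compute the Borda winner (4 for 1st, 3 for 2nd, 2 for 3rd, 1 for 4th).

Ben

Ben: 6×4 + 4×3 + 7×2 + 1×1 + 1×4 + 7×4 = 83
Ivy: 6×1 + 4×4 + 7×3 + 1×3 + 1×3 + 7×2 = 63
Priya: 6×3 + 4×1 + 7×4 + 1×4 + 1×2 + 7×3 = 77
Carla: 6×2 + 4×2 + 7×1 + 1×2 + 1×1 + 7×1 = 37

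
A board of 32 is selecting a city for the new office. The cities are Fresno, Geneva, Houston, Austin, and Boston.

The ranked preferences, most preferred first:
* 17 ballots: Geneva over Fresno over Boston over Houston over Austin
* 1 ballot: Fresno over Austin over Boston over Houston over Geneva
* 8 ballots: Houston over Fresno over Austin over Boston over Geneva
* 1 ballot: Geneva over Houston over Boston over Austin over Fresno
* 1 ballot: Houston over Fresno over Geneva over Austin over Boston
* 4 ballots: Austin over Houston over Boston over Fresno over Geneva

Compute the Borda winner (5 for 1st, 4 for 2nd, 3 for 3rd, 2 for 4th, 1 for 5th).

Fresno: 17×4 + 1×5 + 8×4 + 1×1 + 1×4 + 4×2 = 118
Geneva: 17×5 + 1×1 + 8×1 + 1×5 + 1×3 + 4×1 = 106
Houston: 17×2 + 1×2 + 8×5 + 1×4 + 1×5 + 4×4 = 101
Austin: 17×1 + 1×4 + 8×3 + 1×2 + 1×2 + 4×5 = 69
Boston: 17×3 + 1×3 + 8×2 + 1×3 + 1×1 + 4×3 = 86

Fresno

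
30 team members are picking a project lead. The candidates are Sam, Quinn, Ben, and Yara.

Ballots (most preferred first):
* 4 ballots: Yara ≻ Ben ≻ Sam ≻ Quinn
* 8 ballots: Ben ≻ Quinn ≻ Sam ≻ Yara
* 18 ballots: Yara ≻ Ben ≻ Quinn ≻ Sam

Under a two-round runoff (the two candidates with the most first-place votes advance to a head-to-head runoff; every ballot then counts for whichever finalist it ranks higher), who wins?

Yara

Round 1 first-place votes: Sam 0, Quinn 0, Ben 8, Yara 22. Yara and Ben advance.
Runoff: Yara is ranked above Ben on 22 ballots, Ben above Yara on 8.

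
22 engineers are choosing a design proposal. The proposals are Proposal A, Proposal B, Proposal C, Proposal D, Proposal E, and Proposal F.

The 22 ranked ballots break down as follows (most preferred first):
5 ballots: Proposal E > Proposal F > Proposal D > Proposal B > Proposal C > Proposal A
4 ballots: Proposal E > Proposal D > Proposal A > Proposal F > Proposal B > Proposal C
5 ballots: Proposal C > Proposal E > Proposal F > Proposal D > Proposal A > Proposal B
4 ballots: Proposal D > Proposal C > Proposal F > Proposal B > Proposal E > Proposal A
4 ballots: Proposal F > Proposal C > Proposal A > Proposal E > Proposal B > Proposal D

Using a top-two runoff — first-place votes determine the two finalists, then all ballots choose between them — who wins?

Round 1 first-place votes: Proposal A 0, Proposal B 0, Proposal C 5, Proposal D 4, Proposal E 9, Proposal F 4. Proposal E and Proposal C advance.
Runoff: Proposal E is ranked above Proposal C on 9 ballots, Proposal C above Proposal E on 13.

Proposal C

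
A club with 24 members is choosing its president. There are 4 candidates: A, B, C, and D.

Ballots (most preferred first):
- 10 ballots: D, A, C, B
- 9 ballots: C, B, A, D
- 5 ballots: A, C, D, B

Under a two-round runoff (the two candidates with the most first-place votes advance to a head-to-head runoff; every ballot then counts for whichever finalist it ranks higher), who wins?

C

Round 1 first-place votes: A 5, B 0, C 9, D 10. D and C advance.
Runoff: D is ranked above C on 10 ballots, C above D on 14.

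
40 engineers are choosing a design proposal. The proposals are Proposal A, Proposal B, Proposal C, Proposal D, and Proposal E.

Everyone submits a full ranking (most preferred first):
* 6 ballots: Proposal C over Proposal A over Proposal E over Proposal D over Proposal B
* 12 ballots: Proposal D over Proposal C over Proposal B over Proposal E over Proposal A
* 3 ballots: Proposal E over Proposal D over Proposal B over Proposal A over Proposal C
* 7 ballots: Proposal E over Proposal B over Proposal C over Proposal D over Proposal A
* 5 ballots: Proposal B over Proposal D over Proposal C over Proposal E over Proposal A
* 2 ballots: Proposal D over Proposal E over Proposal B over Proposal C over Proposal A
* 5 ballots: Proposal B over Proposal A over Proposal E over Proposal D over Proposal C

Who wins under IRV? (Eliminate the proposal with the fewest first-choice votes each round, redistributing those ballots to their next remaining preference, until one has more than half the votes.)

Round 1: Proposal A 0, Proposal B 10, Proposal C 6, Proposal D 14, Proposal E 10. Proposal A eliminated.
Round 2: Proposal B 10, Proposal C 6, Proposal D 14, Proposal E 10. Proposal C eliminated.
Round 3: Proposal B 10, Proposal D 14, Proposal E 16. Proposal B eliminated.
Round 4: Proposal D 19, Proposal E 21. Proposal E has a majority (≥21).

Proposal E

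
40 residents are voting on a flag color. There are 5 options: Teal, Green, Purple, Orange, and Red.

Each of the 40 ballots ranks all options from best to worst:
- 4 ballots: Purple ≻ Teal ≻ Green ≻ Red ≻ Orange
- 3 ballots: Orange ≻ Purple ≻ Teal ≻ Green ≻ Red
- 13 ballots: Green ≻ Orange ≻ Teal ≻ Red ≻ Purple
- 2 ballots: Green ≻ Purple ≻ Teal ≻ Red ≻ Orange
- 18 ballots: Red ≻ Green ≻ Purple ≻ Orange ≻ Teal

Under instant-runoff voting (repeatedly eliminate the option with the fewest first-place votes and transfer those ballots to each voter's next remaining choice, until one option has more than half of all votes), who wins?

Green

Round 1: Teal 0, Green 15, Purple 4, Orange 3, Red 18. Teal eliminated.
Round 2: Green 15, Purple 4, Orange 3, Red 18. Orange eliminated.
Round 3: Green 15, Purple 7, Red 18. Purple eliminated.
Round 4: Green 22, Red 18. Green has a majority (≥21).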